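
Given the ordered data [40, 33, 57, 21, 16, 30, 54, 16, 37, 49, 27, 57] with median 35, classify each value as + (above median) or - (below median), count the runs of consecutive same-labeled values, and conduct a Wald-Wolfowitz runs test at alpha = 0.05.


Step 1: Compute median = 35; label A = above, B = below.
Labels in order: ABABBBABAABA  (n_A = 6, n_B = 6)
Step 2: Count runs R = 9.
Step 3: Under H0 (random ordering), E[R] = 2*n_A*n_B/(n_A+n_B) + 1 = 2*6*6/12 + 1 = 7.0000.
        Var[R] = 2*n_A*n_B*(2*n_A*n_B - n_A - n_B) / ((n_A+n_B)^2 * (n_A+n_B-1)) = 4320/1584 = 2.7273.
        SD[R] = 1.6514.
Step 4: Continuity-corrected z = (R - 0.5 - E[R]) / SD[R] = (9 - 0.5 - 7.0000) / 1.6514 = 0.9083.
Step 5: Two-sided p-value via normal approximation = 2*(1 - Phi(|z|)) = 0.363722.
Step 6: alpha = 0.05. fail to reject H0.

R = 9, z = 0.9083, p = 0.363722, fail to reject H0.


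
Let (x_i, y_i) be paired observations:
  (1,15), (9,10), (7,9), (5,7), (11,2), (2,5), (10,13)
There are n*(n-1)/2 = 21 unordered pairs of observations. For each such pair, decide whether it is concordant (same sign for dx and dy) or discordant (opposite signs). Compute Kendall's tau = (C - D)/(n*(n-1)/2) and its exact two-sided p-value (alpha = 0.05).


Step 1: Enumerate the 21 unordered pairs (i,j) with i<j and classify each by sign(x_j-x_i) * sign(y_j-y_i).
  (1,2):dx=+8,dy=-5->D; (1,3):dx=+6,dy=-6->D; (1,4):dx=+4,dy=-8->D; (1,5):dx=+10,dy=-13->D
  (1,6):dx=+1,dy=-10->D; (1,7):dx=+9,dy=-2->D; (2,3):dx=-2,dy=-1->C; (2,4):dx=-4,dy=-3->C
  (2,5):dx=+2,dy=-8->D; (2,6):dx=-7,dy=-5->C; (2,7):dx=+1,dy=+3->C; (3,4):dx=-2,dy=-2->C
  (3,5):dx=+4,dy=-7->D; (3,6):dx=-5,dy=-4->C; (3,7):dx=+3,dy=+4->C; (4,5):dx=+6,dy=-5->D
  (4,6):dx=-3,dy=-2->C; (4,7):dx=+5,dy=+6->C; (5,6):dx=-9,dy=+3->D; (5,7):dx=-1,dy=+11->D
  (6,7):dx=+8,dy=+8->C
Step 2: C = 10, D = 11, total pairs = 21.
Step 3: tau = (C - D)/(n(n-1)/2) = (10 - 11)/21 = -0.047619.
Step 4: Exact two-sided p-value (enumerate n! = 5040 permutations of y under H0): p = 1.000000.
Step 5: alpha = 0.05. fail to reject H0.

tau_b = -0.0476 (C=10, D=11), p = 1.000000, fail to reject H0.


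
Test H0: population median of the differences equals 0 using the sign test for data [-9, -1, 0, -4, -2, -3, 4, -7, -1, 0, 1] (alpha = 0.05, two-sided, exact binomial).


Step 1: Discard zero differences. Original n = 11; n_eff = number of nonzero differences = 9.
Nonzero differences (with sign): -9, -1, -4, -2, -3, +4, -7, -1, +1
Step 2: Count signs: positive = 2, negative = 7.
Step 3: Under H0: P(positive) = 0.5, so the number of positives S ~ Bin(9, 0.5).
Step 4: Two-sided exact p-value = sum of Bin(9,0.5) probabilities at or below the observed probability = 0.179688.
Step 5: alpha = 0.05. fail to reject H0.

n_eff = 9, pos = 2, neg = 7, p = 0.179688, fail to reject H0.


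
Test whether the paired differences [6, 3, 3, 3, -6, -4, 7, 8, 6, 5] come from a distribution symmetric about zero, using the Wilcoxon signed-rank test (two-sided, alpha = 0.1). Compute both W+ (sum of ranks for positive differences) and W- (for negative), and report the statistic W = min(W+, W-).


Step 1: Drop any zero differences (none here) and take |d_i|.
|d| = [6, 3, 3, 3, 6, 4, 7, 8, 6, 5]
Step 2: Midrank |d_i| (ties get averaged ranks).
ranks: |6|->7, |3|->2, |3|->2, |3|->2, |6|->7, |4|->4, |7|->9, |8|->10, |6|->7, |5|->5
Step 3: Attach original signs; sum ranks with positive sign and with negative sign.
W+ = 7 + 2 + 2 + 2 + 9 + 10 + 7 + 5 = 44
W- = 7 + 4 = 11
(Check: W+ + W- = 55 should equal n(n+1)/2 = 55.)
Step 4: Test statistic W = min(W+, W-) = 11.
Step 5: Ties in |d|, so use the tie-corrected normal approximation.
        E[W] = n(n+1)/4 = 10*11/4 = 27.5.
        Tie groups: |d|=3 (t=3), |d|=6 (t=3); sum(t^3 - t) = 48.
        Var[W] = n(n+1)(2n+1)/24 - sum(t^3-t)/48 = 2310/24 - 48/48 = 95.25.
        z = (W - E[W]) / sqrt(Var[W]) = (11 - 27.5) / 9.7596 = -1.6906.
        Two-sided p = 2*Phi(z) = 0.090905.
Step 6: alpha = 0.1. reject H0.

W+ = 44, W- = 11, W = min = 11, p = 0.090905, reject H0.


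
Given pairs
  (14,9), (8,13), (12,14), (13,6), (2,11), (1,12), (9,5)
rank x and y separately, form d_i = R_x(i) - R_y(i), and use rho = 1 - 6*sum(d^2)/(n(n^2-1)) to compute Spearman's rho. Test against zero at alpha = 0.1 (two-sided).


Step 1: Rank x and y separately (midranks; no ties here).
rank(x): 14->7, 8->3, 12->5, 13->6, 2->2, 1->1, 9->4
rank(y): 9->3, 13->6, 14->7, 6->2, 11->4, 12->5, 5->1
Step 2: d_i = R_x(i) - R_y(i); compute d_i^2.
  (7-3)^2=16, (3-6)^2=9, (5-7)^2=4, (6-2)^2=16, (2-4)^2=4, (1-5)^2=16, (4-1)^2=9
sum(d^2) = 74.
Step 3: rho = 1 - 6*74 / (7*(7^2 - 1)) = 1 - 444/336 = -0.321429.
Step 4: Under H0, t = rho * sqrt((n-2)/(1-rho^2)) = -0.7590 ~ t(5).
Step 5: Two-sided p-value from the t-distribution with 5 df = 0.482072.
Step 6: alpha = 0.1. fail to reject H0.

rho = -0.3214, p = 0.482072, fail to reject H0 at alpha = 0.1.


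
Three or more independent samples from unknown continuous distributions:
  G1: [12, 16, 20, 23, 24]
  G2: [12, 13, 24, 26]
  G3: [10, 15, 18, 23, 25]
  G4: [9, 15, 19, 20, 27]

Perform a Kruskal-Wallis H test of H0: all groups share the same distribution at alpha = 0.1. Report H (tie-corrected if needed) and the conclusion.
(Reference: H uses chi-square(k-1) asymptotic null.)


Step 1: Combine all N = 19 observations and assign midranks.
sorted (value, group, rank): (9,G4,1), (10,G3,2), (12,G1,3.5), (12,G2,3.5), (13,G2,5), (15,G3,6.5), (15,G4,6.5), (16,G1,8), (18,G3,9), (19,G4,10), (20,G1,11.5), (20,G4,11.5), (23,G1,13.5), (23,G3,13.5), (24,G1,15.5), (24,G2,15.5), (25,G3,17), (26,G2,18), (27,G4,19)
Step 2: Sum ranks within each group.
R_1 = 52 (n_1 = 5)
R_2 = 42 (n_2 = 4)
R_3 = 48 (n_3 = 5)
R_4 = 48 (n_4 = 5)
Step 3: H = 12/(N(N+1)) * sum(R_i^2/n_i) - 3(N+1)
     = 12/(19*20) * (52^2/5 + 42^2/4 + 48^2/5 + 48^2/5) - 3*20
     = 0.031579 * 1903.4 - 60
     = 0.107368.
Step 4: Ties present; correction factor C = 1 - 30/(19^3 - 19) = 0.995614. Corrected H = 0.107368 / 0.995614 = 0.107841.
Step 5: Under H0, H ~ chi^2(3); p-value = 0.990880.
Step 6: alpha = 0.1. fail to reject H0.

H = 0.1078, df = 3, p = 0.990880, fail to reject H0.


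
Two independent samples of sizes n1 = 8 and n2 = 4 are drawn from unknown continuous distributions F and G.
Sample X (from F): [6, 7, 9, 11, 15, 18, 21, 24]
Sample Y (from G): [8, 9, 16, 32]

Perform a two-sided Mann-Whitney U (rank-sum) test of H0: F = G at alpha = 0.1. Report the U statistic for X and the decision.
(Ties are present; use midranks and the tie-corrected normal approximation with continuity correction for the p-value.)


Step 1: Combine and sort all 12 observations; assign midranks.
sorted (value, group): (6,X), (7,X), (8,Y), (9,X), (9,Y), (11,X), (15,X), (16,Y), (18,X), (21,X), (24,X), (32,Y)
ranks: 6->1, 7->2, 8->3, 9->4.5, 9->4.5, 11->6, 15->7, 16->8, 18->9, 21->10, 24->11, 32->12
Step 2: Rank sum for X: R1 = 1 + 2 + 4.5 + 6 + 7 + 9 + 10 + 11 = 50.5.
Step 3: U_X = R1 - n1(n1+1)/2 = 50.5 - 8*9/2 = 50.5 - 36 = 14.5.
       U_Y = n1*n2 - U_X = 32 - 14.5 = 17.5.
Step 4: Ties are present, so use the tie-corrected normal approximation (with continuity correction) for the p-value.
Step 5: p-value = 0.864901; compare to alpha = 0.1. fail to reject H0.

U_X = 14.5, p = 0.864901, fail to reject H0 at alpha = 0.1.


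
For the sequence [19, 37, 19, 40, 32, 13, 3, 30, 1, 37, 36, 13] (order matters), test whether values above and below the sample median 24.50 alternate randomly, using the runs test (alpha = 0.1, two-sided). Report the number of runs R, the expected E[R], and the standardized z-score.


Step 1: Compute median = 24.50; label A = above, B = below.
Labels in order: BABAABBABAAB  (n_A = 6, n_B = 6)
Step 2: Count runs R = 9.
Step 3: Under H0 (random ordering), E[R] = 2*n_A*n_B/(n_A+n_B) + 1 = 2*6*6/12 + 1 = 7.0000.
        Var[R] = 2*n_A*n_B*(2*n_A*n_B - n_A - n_B) / ((n_A+n_B)^2 * (n_A+n_B-1)) = 4320/1584 = 2.7273.
        SD[R] = 1.6514.
Step 4: Continuity-corrected z = (R - 0.5 - E[R]) / SD[R] = (9 - 0.5 - 7.0000) / 1.6514 = 0.9083.
Step 5: Two-sided p-value via normal approximation = 2*(1 - Phi(|z|)) = 0.363722.
Step 6: alpha = 0.1. fail to reject H0.

R = 9, z = 0.9083, p = 0.363722, fail to reject H0.


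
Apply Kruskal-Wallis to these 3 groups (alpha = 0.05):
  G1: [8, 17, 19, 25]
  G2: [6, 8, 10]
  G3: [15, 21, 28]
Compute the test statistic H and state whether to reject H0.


Step 1: Combine all N = 10 observations and assign midranks.
sorted (value, group, rank): (6,G2,1), (8,G1,2.5), (8,G2,2.5), (10,G2,4), (15,G3,5), (17,G1,6), (19,G1,7), (21,G3,8), (25,G1,9), (28,G3,10)
Step 2: Sum ranks within each group.
R_1 = 24.5 (n_1 = 4)
R_2 = 7.5 (n_2 = 3)
R_3 = 23 (n_3 = 3)
Step 3: H = 12/(N(N+1)) * sum(R_i^2/n_i) - 3(N+1)
     = 12/(10*11) * (24.5^2/4 + 7.5^2/3 + 23^2/3) - 3*11
     = 0.109091 * 345.146 - 33
     = 4.652273.
Step 4: Ties present; correction factor C = 1 - 6/(10^3 - 10) = 0.993939. Corrected H = 4.652273 / 0.993939 = 4.680640.
Step 5: Under H0, H ~ chi^2(2); p-value = 0.096297.
Step 6: alpha = 0.05. fail to reject H0.

H = 4.6806, df = 2, p = 0.096297, fail to reject H0.


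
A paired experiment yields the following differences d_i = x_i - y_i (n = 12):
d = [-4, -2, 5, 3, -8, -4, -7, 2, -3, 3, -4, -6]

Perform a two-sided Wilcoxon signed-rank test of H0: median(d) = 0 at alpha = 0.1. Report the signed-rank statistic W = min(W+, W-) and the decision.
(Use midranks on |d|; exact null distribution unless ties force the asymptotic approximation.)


Step 1: Drop any zero differences (none here) and take |d_i|.
|d| = [4, 2, 5, 3, 8, 4, 7, 2, 3, 3, 4, 6]
Step 2: Midrank |d_i| (ties get averaged ranks).
ranks: |4|->7, |2|->1.5, |5|->9, |3|->4, |8|->12, |4|->7, |7|->11, |2|->1.5, |3|->4, |3|->4, |4|->7, |6|->10
Step 3: Attach original signs; sum ranks with positive sign and with negative sign.
W+ = 9 + 4 + 1.5 + 4 = 18.5
W- = 7 + 1.5 + 12 + 7 + 11 + 4 + 7 + 10 = 59.5
(Check: W+ + W- = 78 should equal n(n+1)/2 = 78.)
Step 4: Test statistic W = min(W+, W-) = 18.5.
Step 5: Ties in |d|, so use the tie-corrected normal approximation.
        E[W] = n(n+1)/4 = 12*13/4 = 39.
        Tie groups: |d|=2 (t=2), |d|=3 (t=3), |d|=4 (t=3); sum(t^3 - t) = 54.
        Var[W] = n(n+1)(2n+1)/24 - sum(t^3-t)/48 = 3900/24 - 54/48 = 161.375.
        z = (W - E[W]) / sqrt(Var[W]) = (18.5 - 39) / 12.7033 = -1.6137.
        Two-sided p = 2*Phi(z) = 0.106582.
Step 6: alpha = 0.1. fail to reject H0.

W+ = 18.5, W- = 59.5, W = min = 18.5, p = 0.106582, fail to reject H0.


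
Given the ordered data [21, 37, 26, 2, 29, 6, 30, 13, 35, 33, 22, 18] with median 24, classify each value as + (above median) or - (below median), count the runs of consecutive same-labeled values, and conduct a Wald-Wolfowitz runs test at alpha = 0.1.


Step 1: Compute median = 24; label A = above, B = below.
Labels in order: BAABABABAABB  (n_A = 6, n_B = 6)
Step 2: Count runs R = 9.
Step 3: Under H0 (random ordering), E[R] = 2*n_A*n_B/(n_A+n_B) + 1 = 2*6*6/12 + 1 = 7.0000.
        Var[R] = 2*n_A*n_B*(2*n_A*n_B - n_A - n_B) / ((n_A+n_B)^2 * (n_A+n_B-1)) = 4320/1584 = 2.7273.
        SD[R] = 1.6514.
Step 4: Continuity-corrected z = (R - 0.5 - E[R]) / SD[R] = (9 - 0.5 - 7.0000) / 1.6514 = 0.9083.
Step 5: Two-sided p-value via normal approximation = 2*(1 - Phi(|z|)) = 0.363722.
Step 6: alpha = 0.1. fail to reject H0.

R = 9, z = 0.9083, p = 0.363722, fail to reject H0.


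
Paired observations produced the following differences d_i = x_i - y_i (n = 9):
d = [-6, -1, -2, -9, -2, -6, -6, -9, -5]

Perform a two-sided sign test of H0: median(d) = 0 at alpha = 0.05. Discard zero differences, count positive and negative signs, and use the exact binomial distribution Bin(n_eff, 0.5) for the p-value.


Step 1: Discard zero differences. Original n = 9; n_eff = number of nonzero differences = 9.
Nonzero differences (with sign): -6, -1, -2, -9, -2, -6, -6, -9, -5
Step 2: Count signs: positive = 0, negative = 9.
Step 3: Under H0: P(positive) = 0.5, so the number of positives S ~ Bin(9, 0.5).
Step 4: Two-sided exact p-value = sum of Bin(9,0.5) probabilities at or below the observed probability = 0.003906.
Step 5: alpha = 0.05. reject H0.

n_eff = 9, pos = 0, neg = 9, p = 0.003906, reject H0.


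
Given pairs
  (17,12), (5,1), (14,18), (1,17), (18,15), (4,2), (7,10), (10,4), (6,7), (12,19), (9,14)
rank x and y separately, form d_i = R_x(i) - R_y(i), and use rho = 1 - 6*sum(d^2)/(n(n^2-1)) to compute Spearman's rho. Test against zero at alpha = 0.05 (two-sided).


Step 1: Rank x and y separately (midranks; no ties here).
rank(x): 17->10, 5->3, 14->9, 1->1, 18->11, 4->2, 7->5, 10->7, 6->4, 12->8, 9->6
rank(y): 12->6, 1->1, 18->10, 17->9, 15->8, 2->2, 10->5, 4->3, 7->4, 19->11, 14->7
Step 2: d_i = R_x(i) - R_y(i); compute d_i^2.
  (10-6)^2=16, (3-1)^2=4, (9-10)^2=1, (1-9)^2=64, (11-8)^2=9, (2-2)^2=0, (5-5)^2=0, (7-3)^2=16, (4-4)^2=0, (8-11)^2=9, (6-7)^2=1
sum(d^2) = 120.
Step 3: rho = 1 - 6*120 / (11*(11^2 - 1)) = 1 - 720/1320 = 0.454545.
Step 4: Under H0, t = rho * sqrt((n-2)/(1-rho^2)) = 1.5309 ~ t(9).
Step 5: Two-sided p-value from the t-distribution with 9 df = 0.160145.
Step 6: alpha = 0.05. fail to reject H0.

rho = 0.4545, p = 0.160145, fail to reject H0 at alpha = 0.05.


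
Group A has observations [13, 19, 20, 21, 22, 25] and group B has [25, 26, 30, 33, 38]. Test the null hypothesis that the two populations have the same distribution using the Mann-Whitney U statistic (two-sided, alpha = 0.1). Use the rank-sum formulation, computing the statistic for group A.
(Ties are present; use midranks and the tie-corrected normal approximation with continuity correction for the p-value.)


Step 1: Combine and sort all 11 observations; assign midranks.
sorted (value, group): (13,X), (19,X), (20,X), (21,X), (22,X), (25,X), (25,Y), (26,Y), (30,Y), (33,Y), (38,Y)
ranks: 13->1, 19->2, 20->3, 21->4, 22->5, 25->6.5, 25->6.5, 26->8, 30->9, 33->10, 38->11
Step 2: Rank sum for X: R1 = 1 + 2 + 3 + 4 + 5 + 6.5 = 21.5.
Step 3: U_X = R1 - n1(n1+1)/2 = 21.5 - 6*7/2 = 21.5 - 21 = 0.5.
       U_Y = n1*n2 - U_X = 30 - 0.5 = 29.5.
Step 4: Ties are present, so use the tie-corrected normal approximation (with continuity correction) for the p-value.
Step 5: p-value = 0.010411; compare to alpha = 0.1. reject H0.

U_X = 0.5, p = 0.010411, reject H0 at alpha = 0.1.


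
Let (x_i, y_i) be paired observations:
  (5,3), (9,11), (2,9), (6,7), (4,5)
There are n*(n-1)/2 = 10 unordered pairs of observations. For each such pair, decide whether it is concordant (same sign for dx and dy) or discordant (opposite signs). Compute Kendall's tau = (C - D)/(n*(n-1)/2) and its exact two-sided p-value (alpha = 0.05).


Step 1: Enumerate the 10 unordered pairs (i,j) with i<j and classify each by sign(x_j-x_i) * sign(y_j-y_i).
  (1,2):dx=+4,dy=+8->C; (1,3):dx=-3,dy=+6->D; (1,4):dx=+1,dy=+4->C; (1,5):dx=-1,dy=+2->D
  (2,3):dx=-7,dy=-2->C; (2,4):dx=-3,dy=-4->C; (2,5):dx=-5,dy=-6->C; (3,4):dx=+4,dy=-2->D
  (3,5):dx=+2,dy=-4->D; (4,5):dx=-2,dy=-2->C
Step 2: C = 6, D = 4, total pairs = 10.
Step 3: tau = (C - D)/(n(n-1)/2) = (6 - 4)/10 = 0.200000.
Step 4: Exact two-sided p-value (enumerate n! = 120 permutations of y under H0): p = 0.816667.
Step 5: alpha = 0.05. fail to reject H0.

tau_b = 0.2000 (C=6, D=4), p = 0.816667, fail to reject H0.


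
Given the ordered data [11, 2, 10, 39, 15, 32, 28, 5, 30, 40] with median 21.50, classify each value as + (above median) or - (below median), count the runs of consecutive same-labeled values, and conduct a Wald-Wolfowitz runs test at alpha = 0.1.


Step 1: Compute median = 21.50; label A = above, B = below.
Labels in order: BBBABAABAA  (n_A = 5, n_B = 5)
Step 2: Count runs R = 6.
Step 3: Under H0 (random ordering), E[R] = 2*n_A*n_B/(n_A+n_B) + 1 = 2*5*5/10 + 1 = 6.0000.
        Var[R] = 2*n_A*n_B*(2*n_A*n_B - n_A - n_B) / ((n_A+n_B)^2 * (n_A+n_B-1)) = 2000/900 = 2.2222.
        SD[R] = 1.4907.
Step 4: R = E[R], so z = 0 with no continuity correction.
Step 5: Two-sided p-value via normal approximation = 2*(1 - Phi(|z|)) = 1.000000.
Step 6: alpha = 0.1. fail to reject H0.

R = 6, z = 0.0000, p = 1.000000, fail to reject H0.


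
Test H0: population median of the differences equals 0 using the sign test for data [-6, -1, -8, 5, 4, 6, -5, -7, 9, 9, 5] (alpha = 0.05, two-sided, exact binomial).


Step 1: Discard zero differences. Original n = 11; n_eff = number of nonzero differences = 11.
Nonzero differences (with sign): -6, -1, -8, +5, +4, +6, -5, -7, +9, +9, +5
Step 2: Count signs: positive = 6, negative = 5.
Step 3: Under H0: P(positive) = 0.5, so the number of positives S ~ Bin(11, 0.5).
Step 4: Two-sided exact p-value = sum of Bin(11,0.5) probabilities at or below the observed probability = 1.000000.
Step 5: alpha = 0.05. fail to reject H0.

n_eff = 11, pos = 6, neg = 5, p = 1.000000, fail to reject H0.


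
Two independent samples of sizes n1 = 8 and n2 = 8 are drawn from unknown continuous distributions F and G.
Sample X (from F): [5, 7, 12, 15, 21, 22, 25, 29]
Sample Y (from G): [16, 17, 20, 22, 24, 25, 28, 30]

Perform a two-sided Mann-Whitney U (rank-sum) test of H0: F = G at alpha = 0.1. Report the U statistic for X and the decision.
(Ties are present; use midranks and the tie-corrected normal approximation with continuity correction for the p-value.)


Step 1: Combine and sort all 16 observations; assign midranks.
sorted (value, group): (5,X), (7,X), (12,X), (15,X), (16,Y), (17,Y), (20,Y), (21,X), (22,X), (22,Y), (24,Y), (25,X), (25,Y), (28,Y), (29,X), (30,Y)
ranks: 5->1, 7->2, 12->3, 15->4, 16->5, 17->6, 20->7, 21->8, 22->9.5, 22->9.5, 24->11, 25->12.5, 25->12.5, 28->14, 29->15, 30->16
Step 2: Rank sum for X: R1 = 1 + 2 + 3 + 4 + 8 + 9.5 + 12.5 + 15 = 55.
Step 3: U_X = R1 - n1(n1+1)/2 = 55 - 8*9/2 = 55 - 36 = 19.
       U_Y = n1*n2 - U_X = 64 - 19 = 45.
Step 4: Ties are present, so use the tie-corrected normal approximation (with continuity correction) for the p-value.
Step 5: p-value = 0.188612; compare to alpha = 0.1. fail to reject H0.

U_X = 19, p = 0.188612, fail to reject H0 at alpha = 0.1.


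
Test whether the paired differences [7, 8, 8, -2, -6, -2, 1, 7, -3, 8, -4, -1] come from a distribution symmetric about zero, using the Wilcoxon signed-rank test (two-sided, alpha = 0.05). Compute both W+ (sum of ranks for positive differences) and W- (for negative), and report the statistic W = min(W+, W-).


Step 1: Drop any zero differences (none here) and take |d_i|.
|d| = [7, 8, 8, 2, 6, 2, 1, 7, 3, 8, 4, 1]
Step 2: Midrank |d_i| (ties get averaged ranks).
ranks: |7|->8.5, |8|->11, |8|->11, |2|->3.5, |6|->7, |2|->3.5, |1|->1.5, |7|->8.5, |3|->5, |8|->11, |4|->6, |1|->1.5
Step 3: Attach original signs; sum ranks with positive sign and with negative sign.
W+ = 8.5 + 11 + 11 + 1.5 + 8.5 + 11 = 51.5
W- = 3.5 + 7 + 3.5 + 5 + 6 + 1.5 = 26.5
(Check: W+ + W- = 78 should equal n(n+1)/2 = 78.)
Step 4: Test statistic W = min(W+, W-) = 26.5.
Step 5: Ties in |d|, so use the tie-corrected normal approximation.
        E[W] = n(n+1)/4 = 12*13/4 = 39.
        Tie groups: |d|=1 (t=2), |d|=2 (t=2), |d|=7 (t=2), |d|=8 (t=3); sum(t^3 - t) = 42.
        Var[W] = n(n+1)(2n+1)/24 - sum(t^3-t)/48 = 3900/24 - 42/48 = 161.625.
        z = (W - E[W]) / sqrt(Var[W]) = (26.5 - 39) / 12.7132 = -0.9832.
        Two-sided p = 2*Phi(z) = 0.325494.
Step 6: alpha = 0.05. fail to reject H0.

W+ = 51.5, W- = 26.5, W = min = 26.5, p = 0.325494, fail to reject H0.


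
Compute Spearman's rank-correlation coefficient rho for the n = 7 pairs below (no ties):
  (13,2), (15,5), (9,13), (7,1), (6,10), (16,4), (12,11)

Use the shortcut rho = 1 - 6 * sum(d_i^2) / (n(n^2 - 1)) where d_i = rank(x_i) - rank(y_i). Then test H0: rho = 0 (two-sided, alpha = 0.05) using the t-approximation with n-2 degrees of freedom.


Step 1: Rank x and y separately (midranks; no ties here).
rank(x): 13->5, 15->6, 9->3, 7->2, 6->1, 16->7, 12->4
rank(y): 2->2, 5->4, 13->7, 1->1, 10->5, 4->3, 11->6
Step 2: d_i = R_x(i) - R_y(i); compute d_i^2.
  (5-2)^2=9, (6-4)^2=4, (3-7)^2=16, (2-1)^2=1, (1-5)^2=16, (7-3)^2=16, (4-6)^2=4
sum(d^2) = 66.
Step 3: rho = 1 - 6*66 / (7*(7^2 - 1)) = 1 - 396/336 = -0.178571.
Step 4: Under H0, t = rho * sqrt((n-2)/(1-rho^2)) = -0.4058 ~ t(5).
Step 5: Two-sided p-value from the t-distribution with 5 df = 0.701658.
Step 6: alpha = 0.05. fail to reject H0.

rho = -0.1786, p = 0.701658, fail to reject H0 at alpha = 0.05.


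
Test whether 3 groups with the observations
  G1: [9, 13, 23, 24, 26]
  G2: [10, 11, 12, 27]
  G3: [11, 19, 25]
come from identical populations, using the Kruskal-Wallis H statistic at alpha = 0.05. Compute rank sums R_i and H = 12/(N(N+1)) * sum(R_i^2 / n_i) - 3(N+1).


Step 1: Combine all N = 12 observations and assign midranks.
sorted (value, group, rank): (9,G1,1), (10,G2,2), (11,G2,3.5), (11,G3,3.5), (12,G2,5), (13,G1,6), (19,G3,7), (23,G1,8), (24,G1,9), (25,G3,10), (26,G1,11), (27,G2,12)
Step 2: Sum ranks within each group.
R_1 = 35 (n_1 = 5)
R_2 = 22.5 (n_2 = 4)
R_3 = 20.5 (n_3 = 3)
Step 3: H = 12/(N(N+1)) * sum(R_i^2/n_i) - 3(N+1)
     = 12/(12*13) * (35^2/5 + 22.5^2/4 + 20.5^2/3) - 3*13
     = 0.076923 * 511.646 - 39
     = 0.357372.
Step 4: Ties present; correction factor C = 1 - 6/(12^3 - 12) = 0.996503. Corrected H = 0.357372 / 0.996503 = 0.358626.
Step 5: Under H0, H ~ chi^2(2); p-value = 0.835844.
Step 6: alpha = 0.05. fail to reject H0.

H = 0.3586, df = 2, p = 0.835844, fail to reject H0.


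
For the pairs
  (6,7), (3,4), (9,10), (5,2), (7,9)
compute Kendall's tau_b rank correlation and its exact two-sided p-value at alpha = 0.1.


Step 1: Enumerate the 10 unordered pairs (i,j) with i<j and classify each by sign(x_j-x_i) * sign(y_j-y_i).
  (1,2):dx=-3,dy=-3->C; (1,3):dx=+3,dy=+3->C; (1,4):dx=-1,dy=-5->C; (1,5):dx=+1,dy=+2->C
  (2,3):dx=+6,dy=+6->C; (2,4):dx=+2,dy=-2->D; (2,5):dx=+4,dy=+5->C; (3,4):dx=-4,dy=-8->C
  (3,5):dx=-2,dy=-1->C; (4,5):dx=+2,dy=+7->C
Step 2: C = 9, D = 1, total pairs = 10.
Step 3: tau = (C - D)/(n(n-1)/2) = (9 - 1)/10 = 0.800000.
Step 4: Exact two-sided p-value (enumerate n! = 120 permutations of y under H0): p = 0.083333.
Step 5: alpha = 0.1. reject H0.

tau_b = 0.8000 (C=9, D=1), p = 0.083333, reject H0.


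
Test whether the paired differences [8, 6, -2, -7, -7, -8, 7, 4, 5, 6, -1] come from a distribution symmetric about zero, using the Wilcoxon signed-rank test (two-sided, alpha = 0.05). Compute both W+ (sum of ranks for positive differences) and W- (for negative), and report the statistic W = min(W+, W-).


Step 1: Drop any zero differences (none here) and take |d_i|.
|d| = [8, 6, 2, 7, 7, 8, 7, 4, 5, 6, 1]
Step 2: Midrank |d_i| (ties get averaged ranks).
ranks: |8|->10.5, |6|->5.5, |2|->2, |7|->8, |7|->8, |8|->10.5, |7|->8, |4|->3, |5|->4, |6|->5.5, |1|->1
Step 3: Attach original signs; sum ranks with positive sign and with negative sign.
W+ = 10.5 + 5.5 + 8 + 3 + 4 + 5.5 = 36.5
W- = 2 + 8 + 8 + 10.5 + 1 = 29.5
(Check: W+ + W- = 66 should equal n(n+1)/2 = 66.)
Step 4: Test statistic W = min(W+, W-) = 29.5.
Step 5: Ties in |d|, so use the tie-corrected normal approximation.
        E[W] = n(n+1)/4 = 11*12/4 = 33.
        Tie groups: |d|=6 (t=2), |d|=7 (t=3), |d|=8 (t=2); sum(t^3 - t) = 36.
        Var[W] = n(n+1)(2n+1)/24 - sum(t^3-t)/48 = 3036/24 - 36/48 = 125.75.
        z = (W - E[W]) / sqrt(Var[W]) = (29.5 - 33) / 11.2138 = -0.3121.
        Two-sided p = 2*Phi(z) = 0.754953.
Step 6: alpha = 0.05. fail to reject H0.

W+ = 36.5, W- = 29.5, W = min = 29.5, p = 0.754953, fail to reject H0.


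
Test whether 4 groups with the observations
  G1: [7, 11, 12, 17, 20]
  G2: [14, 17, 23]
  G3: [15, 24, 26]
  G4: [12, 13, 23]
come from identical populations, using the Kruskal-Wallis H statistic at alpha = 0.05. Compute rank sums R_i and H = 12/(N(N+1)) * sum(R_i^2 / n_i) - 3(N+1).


Step 1: Combine all N = 14 observations and assign midranks.
sorted (value, group, rank): (7,G1,1), (11,G1,2), (12,G1,3.5), (12,G4,3.5), (13,G4,5), (14,G2,6), (15,G3,7), (17,G1,8.5), (17,G2,8.5), (20,G1,10), (23,G2,11.5), (23,G4,11.5), (24,G3,13), (26,G3,14)
Step 2: Sum ranks within each group.
R_1 = 25 (n_1 = 5)
R_2 = 26 (n_2 = 3)
R_3 = 34 (n_3 = 3)
R_4 = 20 (n_4 = 3)
Step 3: H = 12/(N(N+1)) * sum(R_i^2/n_i) - 3(N+1)
     = 12/(14*15) * (25^2/5 + 26^2/3 + 34^2/3 + 20^2/3) - 3*15
     = 0.057143 * 869 - 45
     = 4.657143.
Step 4: Ties present; correction factor C = 1 - 18/(14^3 - 14) = 0.993407. Corrected H = 4.657143 / 0.993407 = 4.688053.
Step 5: Under H0, H ~ chi^2(3); p-value = 0.196117.
Step 6: alpha = 0.05. fail to reject H0.

H = 4.6881, df = 3, p = 0.196117, fail to reject H0.


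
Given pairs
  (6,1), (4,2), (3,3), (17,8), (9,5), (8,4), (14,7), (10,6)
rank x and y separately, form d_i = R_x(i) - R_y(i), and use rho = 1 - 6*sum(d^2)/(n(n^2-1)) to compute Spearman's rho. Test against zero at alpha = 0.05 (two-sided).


Step 1: Rank x and y separately (midranks; no ties here).
rank(x): 6->3, 4->2, 3->1, 17->8, 9->5, 8->4, 14->7, 10->6
rank(y): 1->1, 2->2, 3->3, 8->8, 5->5, 4->4, 7->7, 6->6
Step 2: d_i = R_x(i) - R_y(i); compute d_i^2.
  (3-1)^2=4, (2-2)^2=0, (1-3)^2=4, (8-8)^2=0, (5-5)^2=0, (4-4)^2=0, (7-7)^2=0, (6-6)^2=0
sum(d^2) = 8.
Step 3: rho = 1 - 6*8 / (8*(8^2 - 1)) = 1 - 48/504 = 0.904762.
Step 4: Under H0, t = rho * sqrt((n-2)/(1-rho^2)) = 5.2034 ~ t(6).
Step 5: Two-sided p-value from the t-distribution with 6 df = 0.002008.
Step 6: alpha = 0.05. reject H0.

rho = 0.9048, p = 0.002008, reject H0 at alpha = 0.05.


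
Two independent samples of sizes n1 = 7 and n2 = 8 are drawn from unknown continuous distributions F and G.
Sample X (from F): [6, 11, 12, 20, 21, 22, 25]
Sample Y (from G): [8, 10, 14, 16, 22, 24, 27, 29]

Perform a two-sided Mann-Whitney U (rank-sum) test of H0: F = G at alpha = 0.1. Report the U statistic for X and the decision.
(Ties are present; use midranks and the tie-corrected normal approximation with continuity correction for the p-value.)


Step 1: Combine and sort all 15 observations; assign midranks.
sorted (value, group): (6,X), (8,Y), (10,Y), (11,X), (12,X), (14,Y), (16,Y), (20,X), (21,X), (22,X), (22,Y), (24,Y), (25,X), (27,Y), (29,Y)
ranks: 6->1, 8->2, 10->3, 11->4, 12->5, 14->6, 16->7, 20->8, 21->9, 22->10.5, 22->10.5, 24->12, 25->13, 27->14, 29->15
Step 2: Rank sum for X: R1 = 1 + 4 + 5 + 8 + 9 + 10.5 + 13 = 50.5.
Step 3: U_X = R1 - n1(n1+1)/2 = 50.5 - 7*8/2 = 50.5 - 28 = 22.5.
       U_Y = n1*n2 - U_X = 56 - 22.5 = 33.5.
Step 4: Ties are present, so use the tie-corrected normal approximation (with continuity correction) for the p-value.
Step 5: p-value = 0.562485; compare to alpha = 0.1. fail to reject H0.

U_X = 22.5, p = 0.562485, fail to reject H0 at alpha = 0.1.


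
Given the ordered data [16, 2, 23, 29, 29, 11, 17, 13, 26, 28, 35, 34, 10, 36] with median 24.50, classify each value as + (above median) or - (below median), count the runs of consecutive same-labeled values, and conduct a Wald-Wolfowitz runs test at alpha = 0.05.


Step 1: Compute median = 24.50; label A = above, B = below.
Labels in order: BBBAABBBAAAABA  (n_A = 7, n_B = 7)
Step 2: Count runs R = 6.
Step 3: Under H0 (random ordering), E[R] = 2*n_A*n_B/(n_A+n_B) + 1 = 2*7*7/14 + 1 = 8.0000.
        Var[R] = 2*n_A*n_B*(2*n_A*n_B - n_A - n_B) / ((n_A+n_B)^2 * (n_A+n_B-1)) = 8232/2548 = 3.2308.
        SD[R] = 1.7974.
Step 4: Continuity-corrected z = (R + 0.5 - E[R]) / SD[R] = (6 + 0.5 - 8.0000) / 1.7974 = -0.8345.
Step 5: Two-sided p-value via normal approximation = 2*(1 - Phi(|z|)) = 0.403986.
Step 6: alpha = 0.05. fail to reject H0.

R = 6, z = -0.8345, p = 0.403986, fail to reject H0.


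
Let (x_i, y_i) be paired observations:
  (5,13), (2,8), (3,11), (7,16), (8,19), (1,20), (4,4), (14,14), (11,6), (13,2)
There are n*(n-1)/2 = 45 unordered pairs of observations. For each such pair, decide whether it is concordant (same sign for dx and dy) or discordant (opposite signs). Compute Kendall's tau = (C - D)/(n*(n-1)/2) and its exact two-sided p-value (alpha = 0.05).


Step 1: Enumerate the 45 unordered pairs (i,j) with i<j and classify each by sign(x_j-x_i) * sign(y_j-y_i).
  (1,2):dx=-3,dy=-5->C; (1,3):dx=-2,dy=-2->C; (1,4):dx=+2,dy=+3->C; (1,5):dx=+3,dy=+6->C
  (1,6):dx=-4,dy=+7->D; (1,7):dx=-1,dy=-9->C; (1,8):dx=+9,dy=+1->C; (1,9):dx=+6,dy=-7->D
  (1,10):dx=+8,dy=-11->D; (2,3):dx=+1,dy=+3->C; (2,4):dx=+5,dy=+8->C; (2,5):dx=+6,dy=+11->C
  (2,6):dx=-1,dy=+12->D; (2,7):dx=+2,dy=-4->D; (2,8):dx=+12,dy=+6->C; (2,9):dx=+9,dy=-2->D
  (2,10):dx=+11,dy=-6->D; (3,4):dx=+4,dy=+5->C; (3,5):dx=+5,dy=+8->C; (3,6):dx=-2,dy=+9->D
  (3,7):dx=+1,dy=-7->D; (3,8):dx=+11,dy=+3->C; (3,9):dx=+8,dy=-5->D; (3,10):dx=+10,dy=-9->D
  (4,5):dx=+1,dy=+3->C; (4,6):dx=-6,dy=+4->D; (4,7):dx=-3,dy=-12->C; (4,8):dx=+7,dy=-2->D
  (4,9):dx=+4,dy=-10->D; (4,10):dx=+6,dy=-14->D; (5,6):dx=-7,dy=+1->D; (5,7):dx=-4,dy=-15->C
  (5,8):dx=+6,dy=-5->D; (5,9):dx=+3,dy=-13->D; (5,10):dx=+5,dy=-17->D; (6,7):dx=+3,dy=-16->D
  (6,8):dx=+13,dy=-6->D; (6,9):dx=+10,dy=-14->D; (6,10):dx=+12,dy=-18->D; (7,8):dx=+10,dy=+10->C
  (7,9):dx=+7,dy=+2->C; (7,10):dx=+9,dy=-2->D; (8,9):dx=-3,dy=-8->C; (8,10):dx=-1,dy=-12->C
  (9,10):dx=+2,dy=-4->D
Step 2: C = 20, D = 25, total pairs = 45.
Step 3: tau = (C - D)/(n(n-1)/2) = (20 - 25)/45 = -0.111111.
Step 4: Exact two-sided p-value (enumerate n! = 3628800 permutations of y under H0): p = 0.727490.
Step 5: alpha = 0.05. fail to reject H0.

tau_b = -0.1111 (C=20, D=25), p = 0.727490, fail to reject H0.


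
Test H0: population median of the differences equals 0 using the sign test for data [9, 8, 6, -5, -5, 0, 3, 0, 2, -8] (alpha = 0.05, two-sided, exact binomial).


Step 1: Discard zero differences. Original n = 10; n_eff = number of nonzero differences = 8.
Nonzero differences (with sign): +9, +8, +6, -5, -5, +3, +2, -8
Step 2: Count signs: positive = 5, negative = 3.
Step 3: Under H0: P(positive) = 0.5, so the number of positives S ~ Bin(8, 0.5).
Step 4: Two-sided exact p-value = sum of Bin(8,0.5) probabilities at or below the observed probability = 0.726562.
Step 5: alpha = 0.05. fail to reject H0.

n_eff = 8, pos = 5, neg = 3, p = 0.726562, fail to reject H0.


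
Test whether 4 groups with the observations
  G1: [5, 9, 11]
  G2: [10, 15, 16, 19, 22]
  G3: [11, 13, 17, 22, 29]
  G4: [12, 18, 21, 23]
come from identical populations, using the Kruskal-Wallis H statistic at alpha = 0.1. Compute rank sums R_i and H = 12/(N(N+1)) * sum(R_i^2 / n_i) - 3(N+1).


Step 1: Combine all N = 17 observations and assign midranks.
sorted (value, group, rank): (5,G1,1), (9,G1,2), (10,G2,3), (11,G1,4.5), (11,G3,4.5), (12,G4,6), (13,G3,7), (15,G2,8), (16,G2,9), (17,G3,10), (18,G4,11), (19,G2,12), (21,G4,13), (22,G2,14.5), (22,G3,14.5), (23,G4,16), (29,G3,17)
Step 2: Sum ranks within each group.
R_1 = 7.5 (n_1 = 3)
R_2 = 46.5 (n_2 = 5)
R_3 = 53 (n_3 = 5)
R_4 = 46 (n_4 = 4)
Step 3: H = 12/(N(N+1)) * sum(R_i^2/n_i) - 3(N+1)
     = 12/(17*18) * (7.5^2/3 + 46.5^2/5 + 53^2/5 + 46^2/4) - 3*18
     = 0.039216 * 1542 - 54
     = 6.470588.
Step 4: Ties present; correction factor C = 1 - 12/(17^3 - 17) = 0.997549. Corrected H = 6.470588 / 0.997549 = 6.486486.
Step 5: Under H0, H ~ chi^2(3); p-value = 0.090197.
Step 6: alpha = 0.1. reject H0.

H = 6.4865, df = 3, p = 0.090197, reject H0.


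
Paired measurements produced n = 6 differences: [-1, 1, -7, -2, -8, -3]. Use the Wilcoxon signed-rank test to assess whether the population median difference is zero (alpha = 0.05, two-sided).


Step 1: Drop any zero differences (none here) and take |d_i|.
|d| = [1, 1, 7, 2, 8, 3]
Step 2: Midrank |d_i| (ties get averaged ranks).
ranks: |1|->1.5, |1|->1.5, |7|->5, |2|->3, |8|->6, |3|->4
Step 3: Attach original signs; sum ranks with positive sign and with negative sign.
W+ = 1.5 = 1.5
W- = 1.5 + 5 + 3 + 6 + 4 = 19.5
(Check: W+ + W- = 21 should equal n(n+1)/2 = 21.)
Step 4: Test statistic W = min(W+, W-) = 1.5.
Step 5: Ties in |d|, so use the tie-corrected normal approximation.
        E[W] = n(n+1)/4 = 6*7/4 = 10.5.
        Tie groups: |d|=1 (t=2); sum(t^3 - t) = 6.
        Var[W] = n(n+1)(2n+1)/24 - sum(t^3-t)/48 = 546/24 - 6/48 = 22.625.
        z = (W - E[W]) / sqrt(Var[W]) = (1.5 - 10.5) / 4.7566 = -1.8921.
        Two-sided p = 2*Phi(z) = 0.058475.
Step 6: alpha = 0.05. fail to reject H0.

W+ = 1.5, W- = 19.5, W = min = 1.5, p = 0.058475, fail to reject H0.


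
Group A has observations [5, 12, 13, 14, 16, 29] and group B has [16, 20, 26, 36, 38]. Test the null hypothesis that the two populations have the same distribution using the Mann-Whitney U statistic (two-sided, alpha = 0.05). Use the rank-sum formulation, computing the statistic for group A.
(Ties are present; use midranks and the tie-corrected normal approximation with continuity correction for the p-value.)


Step 1: Combine and sort all 11 observations; assign midranks.
sorted (value, group): (5,X), (12,X), (13,X), (14,X), (16,X), (16,Y), (20,Y), (26,Y), (29,X), (36,Y), (38,Y)
ranks: 5->1, 12->2, 13->3, 14->4, 16->5.5, 16->5.5, 20->7, 26->8, 29->9, 36->10, 38->11
Step 2: Rank sum for X: R1 = 1 + 2 + 3 + 4 + 5.5 + 9 = 24.5.
Step 3: U_X = R1 - n1(n1+1)/2 = 24.5 - 6*7/2 = 24.5 - 21 = 3.5.
       U_Y = n1*n2 - U_X = 30 - 3.5 = 26.5.
Step 4: Ties are present, so use the tie-corrected normal approximation (with continuity correction) for the p-value.
Step 5: p-value = 0.044126; compare to alpha = 0.05. reject H0.

U_X = 3.5, p = 0.044126, reject H0 at alpha = 0.05.


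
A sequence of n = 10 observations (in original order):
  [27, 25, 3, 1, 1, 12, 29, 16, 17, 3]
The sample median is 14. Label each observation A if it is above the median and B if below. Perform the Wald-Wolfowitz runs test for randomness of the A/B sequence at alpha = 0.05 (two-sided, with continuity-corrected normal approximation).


Step 1: Compute median = 14; label A = above, B = below.
Labels in order: AABBBBAAAB  (n_A = 5, n_B = 5)
Step 2: Count runs R = 4.
Step 3: Under H0 (random ordering), E[R] = 2*n_A*n_B/(n_A+n_B) + 1 = 2*5*5/10 + 1 = 6.0000.
        Var[R] = 2*n_A*n_B*(2*n_A*n_B - n_A - n_B) / ((n_A+n_B)^2 * (n_A+n_B-1)) = 2000/900 = 2.2222.
        SD[R] = 1.4907.
Step 4: Continuity-corrected z = (R + 0.5 - E[R]) / SD[R] = (4 + 0.5 - 6.0000) / 1.4907 = -1.0062.
Step 5: Two-sided p-value via normal approximation = 2*(1 - Phi(|z|)) = 0.314305.
Step 6: alpha = 0.05. fail to reject H0.

R = 4, z = -1.0062, p = 0.314305, fail to reject H0.


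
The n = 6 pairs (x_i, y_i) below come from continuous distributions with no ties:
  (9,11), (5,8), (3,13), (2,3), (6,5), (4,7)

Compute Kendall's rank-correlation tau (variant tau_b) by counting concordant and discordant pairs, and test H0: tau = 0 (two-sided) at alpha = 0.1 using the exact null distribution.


Step 1: Enumerate the 15 unordered pairs (i,j) with i<j and classify each by sign(x_j-x_i) * sign(y_j-y_i).
  (1,2):dx=-4,dy=-3->C; (1,3):dx=-6,dy=+2->D; (1,4):dx=-7,dy=-8->C; (1,5):dx=-3,dy=-6->C
  (1,6):dx=-5,dy=-4->C; (2,3):dx=-2,dy=+5->D; (2,4):dx=-3,dy=-5->C; (2,5):dx=+1,dy=-3->D
  (2,6):dx=-1,dy=-1->C; (3,4):dx=-1,dy=-10->C; (3,5):dx=+3,dy=-8->D; (3,6):dx=+1,dy=-6->D
  (4,5):dx=+4,dy=+2->C; (4,6):dx=+2,dy=+4->C; (5,6):dx=-2,dy=+2->D
Step 2: C = 9, D = 6, total pairs = 15.
Step 3: tau = (C - D)/(n(n-1)/2) = (9 - 6)/15 = 0.200000.
Step 4: Exact two-sided p-value (enumerate n! = 720 permutations of y under H0): p = 0.719444.
Step 5: alpha = 0.1. fail to reject H0.

tau_b = 0.2000 (C=9, D=6), p = 0.719444, fail to reject H0.


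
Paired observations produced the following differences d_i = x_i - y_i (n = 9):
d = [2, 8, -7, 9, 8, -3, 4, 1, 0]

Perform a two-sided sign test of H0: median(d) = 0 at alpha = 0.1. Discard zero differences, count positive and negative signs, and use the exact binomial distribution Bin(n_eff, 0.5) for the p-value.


Step 1: Discard zero differences. Original n = 9; n_eff = number of nonzero differences = 8.
Nonzero differences (with sign): +2, +8, -7, +9, +8, -3, +4, +1
Step 2: Count signs: positive = 6, negative = 2.
Step 3: Under H0: P(positive) = 0.5, so the number of positives S ~ Bin(8, 0.5).
Step 4: Two-sided exact p-value = sum of Bin(8,0.5) probabilities at or below the observed probability = 0.289062.
Step 5: alpha = 0.1. fail to reject H0.

n_eff = 8, pos = 6, neg = 2, p = 0.289062, fail to reject H0.


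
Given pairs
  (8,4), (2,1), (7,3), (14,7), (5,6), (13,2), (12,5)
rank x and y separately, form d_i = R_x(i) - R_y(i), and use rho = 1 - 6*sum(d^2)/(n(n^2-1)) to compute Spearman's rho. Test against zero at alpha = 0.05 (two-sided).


Step 1: Rank x and y separately (midranks; no ties here).
rank(x): 8->4, 2->1, 7->3, 14->7, 5->2, 13->6, 12->5
rank(y): 4->4, 1->1, 3->3, 7->7, 6->6, 2->2, 5->5
Step 2: d_i = R_x(i) - R_y(i); compute d_i^2.
  (4-4)^2=0, (1-1)^2=0, (3-3)^2=0, (7-7)^2=0, (2-6)^2=16, (6-2)^2=16, (5-5)^2=0
sum(d^2) = 32.
Step 3: rho = 1 - 6*32 / (7*(7^2 - 1)) = 1 - 192/336 = 0.428571.
Step 4: Under H0, t = rho * sqrt((n-2)/(1-rho^2)) = 1.0607 ~ t(5).
Step 5: Two-sided p-value from the t-distribution with 5 df = 0.337368.
Step 6: alpha = 0.05. fail to reject H0.

rho = 0.4286, p = 0.337368, fail to reject H0 at alpha = 0.05.


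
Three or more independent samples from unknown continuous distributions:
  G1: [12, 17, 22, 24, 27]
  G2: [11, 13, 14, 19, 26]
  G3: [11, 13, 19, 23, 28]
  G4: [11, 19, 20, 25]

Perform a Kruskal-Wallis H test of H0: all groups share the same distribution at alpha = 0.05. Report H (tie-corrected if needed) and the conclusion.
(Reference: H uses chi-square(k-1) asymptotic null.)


Step 1: Combine all N = 19 observations and assign midranks.
sorted (value, group, rank): (11,G2,2), (11,G3,2), (11,G4,2), (12,G1,4), (13,G2,5.5), (13,G3,5.5), (14,G2,7), (17,G1,8), (19,G2,10), (19,G3,10), (19,G4,10), (20,G4,12), (22,G1,13), (23,G3,14), (24,G1,15), (25,G4,16), (26,G2,17), (27,G1,18), (28,G3,19)
Step 2: Sum ranks within each group.
R_1 = 58 (n_1 = 5)
R_2 = 41.5 (n_2 = 5)
R_3 = 50.5 (n_3 = 5)
R_4 = 40 (n_4 = 4)
Step 3: H = 12/(N(N+1)) * sum(R_i^2/n_i) - 3(N+1)
     = 12/(19*20) * (58^2/5 + 41.5^2/5 + 50.5^2/5 + 40^2/4) - 3*20
     = 0.031579 * 1927.3 - 60
     = 0.862105.
Step 4: Ties present; correction factor C = 1 - 54/(19^3 - 19) = 0.992105. Corrected H = 0.862105 / 0.992105 = 0.868966.
Step 5: Under H0, H ~ chi^2(3); p-value = 0.832910.
Step 6: alpha = 0.05. fail to reject H0.

H = 0.8690, df = 3, p = 0.832910, fail to reject H0.


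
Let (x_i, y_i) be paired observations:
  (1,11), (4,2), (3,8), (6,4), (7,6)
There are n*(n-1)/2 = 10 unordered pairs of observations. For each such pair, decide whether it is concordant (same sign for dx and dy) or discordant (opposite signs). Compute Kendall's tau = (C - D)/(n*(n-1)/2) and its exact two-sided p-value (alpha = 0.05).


Step 1: Enumerate the 10 unordered pairs (i,j) with i<j and classify each by sign(x_j-x_i) * sign(y_j-y_i).
  (1,2):dx=+3,dy=-9->D; (1,3):dx=+2,dy=-3->D; (1,4):dx=+5,dy=-7->D; (1,5):dx=+6,dy=-5->D
  (2,3):dx=-1,dy=+6->D; (2,4):dx=+2,dy=+2->C; (2,5):dx=+3,dy=+4->C; (3,4):dx=+3,dy=-4->D
  (3,5):dx=+4,dy=-2->D; (4,5):dx=+1,dy=+2->C
Step 2: C = 3, D = 7, total pairs = 10.
Step 3: tau = (C - D)/(n(n-1)/2) = (3 - 7)/10 = -0.400000.
Step 4: Exact two-sided p-value (enumerate n! = 120 permutations of y under H0): p = 0.483333.
Step 5: alpha = 0.05. fail to reject H0.

tau_b = -0.4000 (C=3, D=7), p = 0.483333, fail to reject H0.


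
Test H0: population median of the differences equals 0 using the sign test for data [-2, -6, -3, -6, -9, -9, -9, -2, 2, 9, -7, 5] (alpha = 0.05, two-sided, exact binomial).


Step 1: Discard zero differences. Original n = 12; n_eff = number of nonzero differences = 12.
Nonzero differences (with sign): -2, -6, -3, -6, -9, -9, -9, -2, +2, +9, -7, +5
Step 2: Count signs: positive = 3, negative = 9.
Step 3: Under H0: P(positive) = 0.5, so the number of positives S ~ Bin(12, 0.5).
Step 4: Two-sided exact p-value = sum of Bin(12,0.5) probabilities at or below the observed probability = 0.145996.
Step 5: alpha = 0.05. fail to reject H0.

n_eff = 12, pos = 3, neg = 9, p = 0.145996, fail to reject H0.


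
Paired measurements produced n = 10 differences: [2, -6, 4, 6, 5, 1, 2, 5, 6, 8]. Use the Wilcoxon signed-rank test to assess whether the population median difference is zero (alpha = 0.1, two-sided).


Step 1: Drop any zero differences (none here) and take |d_i|.
|d| = [2, 6, 4, 6, 5, 1, 2, 5, 6, 8]
Step 2: Midrank |d_i| (ties get averaged ranks).
ranks: |2|->2.5, |6|->8, |4|->4, |6|->8, |5|->5.5, |1|->1, |2|->2.5, |5|->5.5, |6|->8, |8|->10
Step 3: Attach original signs; sum ranks with positive sign and with negative sign.
W+ = 2.5 + 4 + 8 + 5.5 + 1 + 2.5 + 5.5 + 8 + 10 = 47
W- = 8 = 8
(Check: W+ + W- = 55 should equal n(n+1)/2 = 55.)
Step 4: Test statistic W = min(W+, W-) = 8.
Step 5: Ties in |d|, so use the tie-corrected normal approximation.
        E[W] = n(n+1)/4 = 10*11/4 = 27.5.
        Tie groups: |d|=2 (t=2), |d|=5 (t=2), |d|=6 (t=3); sum(t^3 - t) = 36.
        Var[W] = n(n+1)(2n+1)/24 - sum(t^3-t)/48 = 2310/24 - 36/48 = 95.5.
        z = (W - E[W]) / sqrt(Var[W]) = (8 - 27.5) / 9.7724 = -1.9954.
        Two-sided p = 2*Phi(z) = 0.045998.
Step 6: alpha = 0.1. reject H0.

W+ = 47, W- = 8, W = min = 8, p = 0.045998, reject H0.
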